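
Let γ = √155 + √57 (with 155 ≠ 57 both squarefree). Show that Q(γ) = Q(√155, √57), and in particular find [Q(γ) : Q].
[Q(γ) : Q] = 4 (equivalently, Q(γ) = Q(√155, √57))

Obviously Q(γ) ⊆ Q(√155, √57), and [Q(√155, √57):Q] = 4 (since 155, 57 are distinct squarefree integers > 1 with 8835 not a perfect square). To show equality we compute the minimal polynomial of γ. From γ = √155 + √57: γ^2 = 155 + 2√(8835) + 57 = 212 + 2√(8835), so γ^2 - 212 = 2√(8835); squaring, (γ^2 - 212)^2 = 4·8835, i.e. γ^4 - 424γ^2 + 44944 - 35340 = 0, i.e. γ^4 - 424γ^2 + 9604 = 0. So γ is a root of x^4 - 424x^2 + 9604. This polynomial is irreducible over Q: it has no rational root (each ±√155 ± √57 is irrational), and any factorization into two quadratics over Q would force √(8835) ∈ Q (pairing opposite roots) or √155, √57 ∈ Q (other pairings), all impossible. Hence [Q(γ):Q] = 4 = [Q(√155, √57):Q], so Q(γ) = Q(√155, √57).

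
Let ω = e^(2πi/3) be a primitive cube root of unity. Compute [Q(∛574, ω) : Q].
[Q(∛574, ω) : Q] = 6

[Q(∛574):Q] = 3 (min poly x^3 - 574, irreducible since 574 is not a perfect cube). [Q(ω):Q] = 2 (min poly x^2 + x + 1). Since Q(∛574) ⊂ R and ω ∉ R, we have ω ∉ Q(∛574), so x^2 + x + 1 remains irreducible over Q(∛574) and [Q(∛574, ω) : Q(∛574)] = 2. By the tower law, [Q(∛574, ω) : Q] = 3 · 2 = 6. (In fact Q(∛574, ω) is the splitting field of x^3 - 574 over Q.)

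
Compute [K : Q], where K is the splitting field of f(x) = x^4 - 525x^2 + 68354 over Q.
[K : Q] = 4

Solving the quadratic in x^2: x^2 = (525 ± √(525^2 - 4·68354))/2 = (525 ± √2209)/2 = (525 ± 47)/2, giving x^2 = 286 or x^2 = 239. So f(x) = (x^2 - 286)(x^2 - 239) and the roots of f are ±√286, ±√239. Hence the splitting field is K = Q(√286, √239). Since 286 and 239 are distinct squarefree integers > 1, their product 68354 is not a perfect square, so √239 ∉ Q(√286). By the tower law [K:Q] = [Q(√286,√239):Q(√286)] · [Q(√286):Q] = 2 · 2 = 4.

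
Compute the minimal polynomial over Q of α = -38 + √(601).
m_α(x) = x^2 + 76x + 843

From α + 38 = √(601), squaring gives (α + 38)^2 = 601, i.e. α^2 + 76α + 1444 = 601, so α^2 + 76α + 843 = 0. The discriminant of x^2 + 76x + 843 is (76)^2 - 4·(843) = 5776 - 3372 = 2404, and 4·(601) is not a perfect square in Q since 601 is squarefree and ≠ 1. Hence x^2 + 76x + 843 is irreducible over Q and is the minimal polynomial of α.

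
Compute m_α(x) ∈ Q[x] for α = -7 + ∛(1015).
m_α(x) = x^3 + 21x^2 + 147x - 672

Set β = α + 7 = ∛(1015), so β^3 = 1015. Then (α + 7)^3 - 1015 = 0, i.e. α is a root of g(x) = (x + 7)^3 - 1015 = x^3 + 21x^2 + 147x - 672. Since g(x) = h(x + 7) where h(x) = x^3 - 1015, and h is irreducible over Q (because 1015 is not a perfect cube, so h has no rational root, and a monic cubic with no rational root is irreducible), g is also irreducible (irreducibility is preserved under the substitution x → x + 7). Hence m_α(x) = x^3 + 21x^2 + 147x - 672.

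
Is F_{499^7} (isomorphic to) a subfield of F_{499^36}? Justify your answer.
No: F_{499^7} is not a subfield of F_{499^36}

F_{p^m} embeds in F_{p^n} iff m | n. Here 7 ∤ 36 (since 36 = 5·7 + 1 with remainder 1 ≠ 0), so F_{499^7} is not a subfield of F_{499^36}. Equivalently: if it were, the tower law would give 7 = [F_{499^7}:F_499] dividing [F_{499^36}:F_499] = 36, contradiction.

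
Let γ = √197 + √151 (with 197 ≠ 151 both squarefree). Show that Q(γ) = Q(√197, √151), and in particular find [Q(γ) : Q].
[Q(γ) : Q] = 4 (equivalently, Q(γ) = Q(√197, √151))

Obviously Q(γ) ⊆ Q(√197, √151), and [Q(√197, √151):Q] = 4 (since 197, 151 are distinct squarefree integers > 1 with 29747 not a perfect square). To show equality we compute the minimal polynomial of γ. From γ = √197 + √151: γ^2 = 197 + 2√(29747) + 151 = 348 + 2√(29747), so γ^2 - 348 = 2√(29747); squaring, (γ^2 - 348)^2 = 4·29747, i.e. γ^4 - 696γ^2 + 121104 - 118988 = 0, i.e. γ^4 - 696γ^2 + 2116 = 0. So γ is a root of x^4 - 696x^2 + 2116. This polynomial is irreducible over Q: it has no rational root (each ±√197 ± √151 is irrational), and any factorization into two quadratics over Q would force √(29747) ∈ Q (pairing opposite roots) or √197, √151 ∈ Q (other pairings), all impossible. Hence [Q(γ):Q] = 4 = [Q(√197, √151):Q], so Q(γ) = Q(√197, √151).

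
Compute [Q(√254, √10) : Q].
[Q(√254, √10) : Q] = 4

[Q(√254):Q] = 2 (min poly x^2 - 254, irreducible since 254 is squarefree > 1). For the top step, suppose √10 ∈ Q(√254), say √10 = c + d√254 with c, d ∈ Q. Squaring: 10 = c^2 + 254d^2 + 2cd√254. Since √254 ∉ Q this forces 2cd = 0. If d = 0 then √10 = c ∈ Q, contradicting 10 squarefree > 1. If c = 0 then 10 = 254d^2, so 254·10 = (254d)^2 is a perfect square in Q — but 254·10 = 2540 is not a perfect square (since 254 and 10 are distinct squarefree integers). Contradiction. Hence √10 ∉ Q(√254), so x^2 - 10 stays irreducible over Q(√254) and [Q(√254, √10) : Q(√254)] = 2. By the tower law, [Q(√254, √10) : Q] = 2 · 2 = 4.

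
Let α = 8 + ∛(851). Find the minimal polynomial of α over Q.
m_α(x) = x^3 - 24x^2 + 192x - 1363

Set β = α - 8 = ∛(851), so β^3 = 851. Then (α - 8)^3 - 851 = 0, i.e. α is a root of g(x) = (x - 8)^3 - 851 = x^3 - 24x^2 + 192x - 1363. Since g(x) = h(x - 8) where h(x) = x^3 - 851, and h is irreducible over Q (because 851 is not a perfect cube, so h has no rational root, and a monic cubic with no rational root is irreducible), g is also irreducible (irreducibility is preserved under the substitution x → x - 8). Hence m_α(x) = x^3 - 24x^2 + 192x - 1363.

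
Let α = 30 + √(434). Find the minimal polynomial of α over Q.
m_α(x) = x^2 - 60x + 466

From α - 30 = √(434), squaring gives (α - 30)^2 = 434, i.e. α^2 - 60α + 900 = 434, so α^2 - 60α + 466 = 0. The discriminant of x^2 - 60x + 466 is (-60)^2 - 4·(466) = 3600 - 1864 = 1736, and 4·(434) is not a perfect square in Q since 434 is squarefree and ≠ 1. Hence x^2 - 60x + 466 is irreducible over Q and is the minimal polynomial of α.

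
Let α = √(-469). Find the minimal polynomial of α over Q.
m_α(x) = x^2 + 469

α satisfies α^2 + 469 = 0, so x^2 + 469 annihilates α. Since d = -469 is squarefree and ≠ 1, it is not a perfect square in Q, so x^2 + 469 has no rational root and is therefore irreducible over Q (a degree-2 polynomial over a field is irreducible iff it has no root). Hence m_α(x) = x^2 + 469.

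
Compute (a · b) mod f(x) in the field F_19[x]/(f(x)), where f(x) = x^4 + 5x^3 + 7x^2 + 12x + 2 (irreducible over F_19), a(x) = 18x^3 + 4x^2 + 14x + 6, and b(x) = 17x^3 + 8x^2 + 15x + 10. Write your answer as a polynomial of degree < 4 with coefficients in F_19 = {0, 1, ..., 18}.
a · b ≡ 11x^3 + 4x^2 + 10x + 2 (mod f(x))

Multiply in F_19[x]: a(x)·b(x) = (18x^3 + 4x^2 + 14x + 6)·(17x^3 + 8x^2 + 15x + 10) = 2x^6 + 3x^5 + 8x^4 + 17x^3 + 13x^2 + 2x + 3. This has degree ≥ 4, so divide by f(x) over F_19: 2x^6 + 3x^5 + 8x^4 + 17x^3 + 13x^2 + 2x + 3 = (2x^2 + 12x + 10)·(x^4 + 5x^3 + 7x^2 + 12x + 2) + (11x^3 + 4x^2 + 10x + 2). Hence a·b ≡ 11x^3 + 4x^2 + 10x + 2 (mod f). (F_19[x]/(f) is a field with 19^4 = 130321 elements since f is irreducible of degree 4.)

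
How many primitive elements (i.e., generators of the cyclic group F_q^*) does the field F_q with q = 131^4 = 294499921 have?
There are φ(294499920) = 65894400 primitive elements

F_q^* is cyclic of order q - 1 = 294499920. A cyclic group of order m has exactly φ(m) generators. Here m = 294499920 = 2^4 · 3 · 5 · 11 · 13 · 8581, so the number of primitive elements is φ(294499920) = 65894400.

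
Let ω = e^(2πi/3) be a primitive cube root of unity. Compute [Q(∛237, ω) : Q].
[Q(∛237, ω) : Q] = 6

[Q(∛237):Q] = 3 (min poly x^3 - 237, irreducible since 237 is not a perfect cube). [Q(ω):Q] = 2 (min poly x^2 + x + 1). Since Q(∛237) ⊂ R and ω ∉ R, we have ω ∉ Q(∛237), so x^2 + x + 1 remains irreducible over Q(∛237) and [Q(∛237, ω) : Q(∛237)] = 2. By the tower law, [Q(∛237, ω) : Q] = 3 · 2 = 6. (In fact Q(∛237, ω) is the splitting field of x^3 - 237 over Q.)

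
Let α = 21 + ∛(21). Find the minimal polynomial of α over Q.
m_α(x) = x^3 - 63x^2 + 1323x - 9282

Set β = α - 21 = ∛(21), so β^3 = 21. Then (α - 21)^3 - 21 = 0, i.e. α is a root of g(x) = (x - 21)^3 - 21 = x^3 - 63x^2 + 1323x - 9282. Since g(x) = h(x - 21) where h(x) = x^3 - 21, and h is irreducible over Q (because 21 is not a perfect cube, so h has no rational root, and a monic cubic with no rational root is irreducible), g is also irreducible (irreducibility is preserved under the substitution x → x - 21). Hence m_α(x) = x^3 - 63x^2 + 1323x - 9282.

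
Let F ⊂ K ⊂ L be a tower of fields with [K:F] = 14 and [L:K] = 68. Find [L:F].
[L:F] = 952

The tower law says that for any tower of field extensions F ⊂ K ⊂ L with finite degrees, [L:F] = [L:K] · [K:F]. Here this gives [L:F] = 68 · 14 = 952.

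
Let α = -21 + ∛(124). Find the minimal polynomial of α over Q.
m_α(x) = x^3 + 63x^2 + 1323x + 9137

Set β = α + 21 = ∛(124), so β^3 = 124. Then (α + 21)^3 - 124 = 0, i.e. α is a root of g(x) = (x + 21)^3 - 124 = x^3 + 63x^2 + 1323x + 9137. Since g(x) = h(x + 21) where h(x) = x^3 - 124, and h is irreducible over Q (because 124 is not a perfect cube, so h has no rational root, and a monic cubic with no rational root is irreducible), g is also irreducible (irreducibility is preserved under the substitution x → x + 21). Hence m_α(x) = x^3 + 63x^2 + 1323x + 9137.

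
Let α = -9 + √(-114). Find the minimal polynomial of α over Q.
m_α(x) = x^2 + 18x + 195

From α + 9 = √(-114), squaring gives (α + 9)^2 = -114, i.e. α^2 + 18α + 81 = -114, so α^2 + 18α + 195 = 0. The discriminant of x^2 + 18x + 195 is (18)^2 - 4·(195) = 324 - 780 = -456, and 4·(-114) is not a perfect square in Q since -114 is squarefree and ≠ 1. Hence x^2 + 18x + 195 is irreducible over Q and is the minimal polynomial of α.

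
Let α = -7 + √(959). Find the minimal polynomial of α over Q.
m_α(x) = x^2 + 14x - 910

From α + 7 = √(959), squaring gives (α + 7)^2 = 959, i.e. α^2 + 14α + 49 = 959, so α^2 + 14α - 910 = 0. The discriminant of x^2 + 14x - 910 is (14)^2 - 4·(-910) = 196 + 3640 = 3836, and 4·(959) is not a perfect square in Q since 959 is squarefree and ≠ 1. Hence x^2 + 14x - 910 is irreducible over Q and is the minimal polynomial of α.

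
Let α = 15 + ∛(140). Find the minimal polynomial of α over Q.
m_α(x) = x^3 - 45x^2 + 675x - 3515

Set β = α - 15 = ∛(140), so β^3 = 140. Then (α - 15)^3 - 140 = 0, i.e. α is a root of g(x) = (x - 15)^3 - 140 = x^3 - 45x^2 + 675x - 3515. Since g(x) = h(x - 15) where h(x) = x^3 - 140, and h is irreducible over Q (because 140 is not a perfect cube, so h has no rational root, and a monic cubic with no rational root is irreducible), g is also irreducible (irreducibility is preserved under the substitution x → x - 15). Hence m_α(x) = x^3 - 45x^2 + 675x - 3515.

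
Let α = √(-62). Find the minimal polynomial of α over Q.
m_α(x) = x^2 + 62

α satisfies α^2 + 62 = 0, so x^2 + 62 annihilates α. Since d = -62 is squarefree and ≠ 1, it is not a perfect square in Q, so x^2 + 62 has no rational root and is therefore irreducible over Q (a degree-2 polynomial over a field is irreducible iff it has no root). Hence m_α(x) = x^2 + 62.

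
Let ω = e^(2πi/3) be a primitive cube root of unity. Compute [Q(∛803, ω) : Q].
[Q(∛803, ω) : Q] = 6

[Q(∛803):Q] = 3 (min poly x^3 - 803, irreducible since 803 is not a perfect cube). [Q(ω):Q] = 2 (min poly x^2 + x + 1). Since Q(∛803) ⊂ R and ω ∉ R, we have ω ∉ Q(∛803), so x^2 + x + 1 remains irreducible over Q(∛803) and [Q(∛803, ω) : Q(∛803)] = 2. By the tower law, [Q(∛803, ω) : Q] = 3 · 2 = 6. (In fact Q(∛803, ω) is the splitting field of x^3 - 803 over Q.)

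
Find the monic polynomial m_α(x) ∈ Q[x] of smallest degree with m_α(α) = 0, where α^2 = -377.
m_α(x) = x^2 + 377

α satisfies α^2 + 377 = 0, so x^2 + 377 annihilates α. Since d = -377 is squarefree and ≠ 1, it is not a perfect square in Q, so x^2 + 377 has no rational root and is therefore irreducible over Q (a degree-2 polynomial over a field is irreducible iff it has no root). Hence m_α(x) = x^2 + 377.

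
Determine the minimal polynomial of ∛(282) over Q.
m_α(x) = x^3 - 282

α satisfies α^3 = 282, so x^3 - 282 annihilates α. By the rational root test, a rational root p/q (in lowest terms) of x^3 - 282 would satisfy p^3 = 282 q^3, forcing q = 1 and p^3 = 282; but 282 is not a perfect cube, contradiction. A monic cubic over Q with no rational root is irreducible (any nontrivial factorization would include a linear factor). Hence x^3 - 282 is the minimal polynomial of α, and in particular [Q(α):Q] = 3.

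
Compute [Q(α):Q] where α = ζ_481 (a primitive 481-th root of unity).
[Q(α):Q] = 432

The minimal polynomial of ζ_481 over Q is the 481-th cyclotomic polynomial Φ_481(x), which is irreducible over Q and has degree φ(481) = 432. Hence [Q(α):Q] = φ(481) = 432.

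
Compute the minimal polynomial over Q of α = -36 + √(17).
m_α(x) = x^2 + 72x + 1279

From α + 36 = √(17), squaring gives (α + 36)^2 = 17, i.e. α^2 + 72α + 1296 = 17, so α^2 + 72α + 1279 = 0. The discriminant of x^2 + 72x + 1279 is (72)^2 - 4·(1279) = 5184 - 5116 = 68, and 4·(17) is not a perfect square in Q since 17 is squarefree and ≠ 1. Hence x^2 + 72x + 1279 is irreducible over Q and is the minimal polynomial of α.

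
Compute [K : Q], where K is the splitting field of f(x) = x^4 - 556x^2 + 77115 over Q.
[K : Q] = 4

Solving the quadratic in x^2: x^2 = (556 ± √(556^2 - 4·77115))/2 = (556 ± √676)/2 = (556 ± 26)/2, giving x^2 = 265 or x^2 = 291. So f(x) = (x^2 - 265)(x^2 - 291) and the roots of f are ±√265, ±√291. Hence the splitting field is K = Q(√265, √291). Since 265 and 291 are distinct squarefree integers > 1, their product 77115 is not a perfect square, so √291 ∉ Q(√265). By the tower law [K:Q] = [Q(√265,√291):Q(√265)] · [Q(√265):Q] = 2 · 2 = 4.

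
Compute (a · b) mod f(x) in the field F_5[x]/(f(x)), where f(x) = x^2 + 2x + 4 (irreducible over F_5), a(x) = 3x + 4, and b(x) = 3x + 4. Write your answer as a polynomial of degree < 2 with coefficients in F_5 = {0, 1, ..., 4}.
a · b ≡ x (mod f(x))

Multiply in F_5[x]: a(x)·b(x) = (3x + 4)·(3x + 4) = 4x^2 + 4x + 1. This has degree ≥ 2, so divide by f(x) over F_5: 4x^2 + 4x + 1 = (4)·(x^2 + 2x + 4) + (x). Hence a·b ≡ x (mod f). (F_5[x]/(f) is a field with 5^2 = 25 elements since f is irreducible of degree 2.)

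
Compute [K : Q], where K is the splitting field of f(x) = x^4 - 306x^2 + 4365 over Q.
[K : Q] = 4

Solving the quadratic in x^2: x^2 = (306 ± √(306^2 - 4·4365))/2 = (306 ± √76176)/2 = (306 ± 276)/2, giving x^2 = 15 or x^2 = 291. So f(x) = (x^2 - 15)(x^2 - 291) and the roots of f are ±√15, ±√291. Hence the splitting field is K = Q(√15, √291). Since 15 and 291 are distinct squarefree integers > 1, their product 4365 is not a perfect square, so √291 ∉ Q(√15). By the tower law [K:Q] = [Q(√15,√291):Q(√15)] · [Q(√15):Q] = 2 · 2 = 4.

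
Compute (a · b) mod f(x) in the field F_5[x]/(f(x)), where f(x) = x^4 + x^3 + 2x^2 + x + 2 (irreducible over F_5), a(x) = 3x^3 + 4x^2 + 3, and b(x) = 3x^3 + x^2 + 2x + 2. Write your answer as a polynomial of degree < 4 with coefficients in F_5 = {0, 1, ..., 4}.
a · b ≡ x^3 + 3x + 4 (mod f(x))

Multiply in F_5[x]: a(x)·b(x) = (3x^3 + 4x^2 + 3)·(3x^3 + x^2 + 2x + 2) = 4x^6 + 3x^3 + x^2 + x + 1. This has degree ≥ 4, so divide by f(x) over F_5: 4x^6 + 3x^3 + x^2 + x + 1 = (4x^2 + x + 1)·(x^4 + x^3 + 2x^2 + x + 2) + (x^3 + 3x + 4). Hence a·b ≡ x^3 + 3x + 4 (mod f). (F_5[x]/(f) is a field with 5^4 = 625 elements since f is irreducible of degree 4.)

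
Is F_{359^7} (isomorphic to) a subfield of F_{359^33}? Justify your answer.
No: F_{359^7} is not a subfield of F_{359^33}

F_{p^m} embeds in F_{p^n} iff m | n. Here 7 ∤ 33 (since 33 = 4·7 + 5 with remainder 5 ≠ 0), so F_{359^7} is not a subfield of F_{359^33}. Equivalently: if it were, the tower law would give 7 = [F_{359^7}:F_359] dividing [F_{359^33}:F_359] = 33, contradiction.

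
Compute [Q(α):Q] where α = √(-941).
[Q(α):Q] = 2

[Q(α):Q] equals the degree of the minimal polynomial of α. Here α^2 = -941 and x^2 + 941 is irreducible (d = -941 is squarefree, ≠ 1, hence not a square), so deg(m_α) = 2. Thus [Q(α):Q] = 2.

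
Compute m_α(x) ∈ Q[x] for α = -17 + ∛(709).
m_α(x) = x^3 + 51x^2 + 867x + 4204

Set β = α + 17 = ∛(709), so β^3 = 709. Then (α + 17)^3 - 709 = 0, i.e. α is a root of g(x) = (x + 17)^3 - 709 = x^3 + 51x^2 + 867x + 4204. Since g(x) = h(x + 17) where h(x) = x^3 - 709, and h is irreducible over Q (because 709 is not a perfect cube, so h has no rational root, and a monic cubic with no rational root is irreducible), g is also irreducible (irreducibility is preserved under the substitution x → x + 17). Hence m_α(x) = x^3 + 51x^2 + 867x + 4204.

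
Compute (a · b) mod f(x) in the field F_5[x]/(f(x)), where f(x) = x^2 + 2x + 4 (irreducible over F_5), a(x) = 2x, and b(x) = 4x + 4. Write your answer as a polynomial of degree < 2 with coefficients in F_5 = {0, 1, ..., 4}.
a · b ≡ 2x + 3 (mod f(x))

Multiply in F_5[x]: a(x)·b(x) = (2x)·(4x + 4) = 3x^2 + 3x. This has degree ≥ 2, so divide by f(x) over F_5: 3x^2 + 3x = (3)·(x^2 + 2x + 4) + (2x + 3). Hence a·b ≡ 2x + 3 (mod f). (F_5[x]/(f) is a field with 5^2 = 25 elements since f is irreducible of degree 2.)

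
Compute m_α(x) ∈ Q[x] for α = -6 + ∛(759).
m_α(x) = x^3 + 18x^2 + 108x - 543

Set β = α + 6 = ∛(759), so β^3 = 759. Then (α + 6)^3 - 759 = 0, i.e. α is a root of g(x) = (x + 6)^3 - 759 = x^3 + 18x^2 + 108x - 543. Since g(x) = h(x + 6) where h(x) = x^3 - 759, and h is irreducible over Q (because 759 is not a perfect cube, so h has no rational root, and a monic cubic with no rational root is irreducible), g is also irreducible (irreducibility is preserved under the substitution x → x + 6). Hence m_α(x) = x^3 + 18x^2 + 108x - 543.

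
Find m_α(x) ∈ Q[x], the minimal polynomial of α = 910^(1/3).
m_α(x) = x^3 - 910

α satisfies α^3 = 910, so x^3 - 910 annihilates α. By the rational root test, a rational root p/q (in lowest terms) of x^3 - 910 would satisfy p^3 = 910 q^3, forcing q = 1 and p^3 = 910; but 910 is not a perfect cube, contradiction. A monic cubic over Q with no rational root is irreducible (any nontrivial factorization would include a linear factor). Hence x^3 - 910 is the minimal polynomial of α, and in particular [Q(α):Q] = 3.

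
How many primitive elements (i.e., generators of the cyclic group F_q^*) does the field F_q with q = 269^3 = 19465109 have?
There are φ(19465108) = 8553600 primitive elements

F_q^* is cyclic of order q - 1 = 19465108. A cyclic group of order m has exactly φ(m) generators. Here m = 19465108 = 2^2 · 13 · 37 · 67 · 151, so the number of primitive elements is φ(19465108) = 8553600.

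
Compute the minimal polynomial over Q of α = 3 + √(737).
m_α(x) = x^2 - 6x - 728

From α - 3 = √(737), squaring gives (α - 3)^2 = 737, i.e. α^2 - 6α + 9 = 737, so α^2 - 6α - 728 = 0. The discriminant of x^2 - 6x - 728 is (-6)^2 - 4·(-728) = 36 + 2912 = 2948, and 4·(737) is not a perfect square in Q since 737 is squarefree and ≠ 1. Hence x^2 - 6x - 728 is irreducible over Q and is the minimal polynomial of α.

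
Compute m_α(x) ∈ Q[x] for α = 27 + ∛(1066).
m_α(x) = x^3 - 81x^2 + 2187x - 20749

Set β = α - 27 = ∛(1066), so β^3 = 1066. Then (α - 27)^3 - 1066 = 0, i.e. α is a root of g(x) = (x - 27)^3 - 1066 = x^3 - 81x^2 + 2187x - 20749. Since g(x) = h(x - 27) where h(x) = x^3 - 1066, and h is irreducible over Q (because 1066 is not a perfect cube, so h has no rational root, and a monic cubic with no rational root is irreducible), g is also irreducible (irreducibility is preserved under the substitution x → x - 27). Hence m_α(x) = x^3 - 81x^2 + 2187x - 20749.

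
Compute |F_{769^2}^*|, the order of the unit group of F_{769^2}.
|F_{769^2}^*| = 591360

F_{769^2} has 769^2 = 591361 elements; its multiplicative group consists of all nonzero elements, so |F_{769^2}^*| = 591361 - 1 = 591360. (It is cyclic since any finite subgroup of the multiplicative group of a field is cyclic.)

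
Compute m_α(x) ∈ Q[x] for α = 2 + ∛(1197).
m_α(x) = x^3 - 6x^2 + 12x - 1205

Set β = α - 2 = ∛(1197), so β^3 = 1197. Then (α - 2)^3 - 1197 = 0, i.e. α is a root of g(x) = (x - 2)^3 - 1197 = x^3 - 6x^2 + 12x - 1205. Since g(x) = h(x - 2) where h(x) = x^3 - 1197, and h is irreducible over Q (because 1197 is not a perfect cube, so h has no rational root, and a monic cubic with no rational root is irreducible), g is also irreducible (irreducibility is preserved under the substitution x → x - 2). Hence m_α(x) = x^3 - 6x^2 + 12x - 1205.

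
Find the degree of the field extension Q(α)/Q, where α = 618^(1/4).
[Q(α):Q] = 4

α is a root of x^4 - 618. By Eisenstein's criterion at the prime p = 2 (which divides the constant term 618 but p^2 = 4 does not, since 618 is squarefree), x^4 - 618 is irreducible over Q. Hence [Q(α):Q] = 4.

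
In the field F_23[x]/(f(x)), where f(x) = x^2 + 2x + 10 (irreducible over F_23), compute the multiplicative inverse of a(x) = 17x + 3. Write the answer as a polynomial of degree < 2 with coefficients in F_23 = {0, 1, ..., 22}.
a(x)^(-1) ≡ 7x + 6 (mod f(x))

Since f is irreducible over F_23, F_23[x]/(f) is a field and a(x) ≠ 0 has an inverse. Apply the extended Euclidean algorithm to f(x) and a(x) in F_23[x]: f(x) = (19x + 13)·a(x) + (17). The last nonzero remainder is the constant 17 = gcd(f, a) in F_23. Back-substituting through the division chain expresses 17 = s(x)·a(x) + t(x)·f(x) with s(x) ≡ 4x + 10 (mod f), so (4x + 10)·a(x) ≡ 17 (mod f). Multiplying by 17^(-1) ≡ 19 in F_23 gives a(x)^(-1) ≡ 19·(4x + 10) ≡ 7x + 6 (mod f). Check: (17x + 3)·(7x + 6) = 4x^2 + 8x + 18 ≡ 1 (mod x^2 + 2x + 10).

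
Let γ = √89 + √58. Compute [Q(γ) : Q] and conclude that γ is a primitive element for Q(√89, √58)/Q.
[Q(γ) : Q] = 4 (equivalently, Q(γ) = Q(√89, √58))

Obviously Q(γ) ⊆ Q(√89, √58), and [Q(√89, √58):Q] = 4 (since 89, 58 are distinct squarefree integers > 1 with 5162 not a perfect square). To show equality we compute the minimal polynomial of γ. From γ = √89 + √58: γ^2 = 89 + 2√(5162) + 58 = 147 + 2√(5162), so γ^2 - 147 = 2√(5162); squaring, (γ^2 - 147)^2 = 4·5162, i.e. γ^4 - 294γ^2 + 21609 - 20648 = 0, i.e. γ^4 - 294γ^2 + 961 = 0. So γ is a root of x^4 - 294x^2 + 961. This polynomial is irreducible over Q: it has no rational root (each ±√89 ± √58 is irrational), and any factorization into two quadratics over Q would force √(5162) ∈ Q (pairing opposite roots) or √89, √58 ∈ Q (other pairings), all impossible. Hence [Q(γ):Q] = 4 = [Q(√89, √58):Q], so Q(γ) = Q(√89, √58).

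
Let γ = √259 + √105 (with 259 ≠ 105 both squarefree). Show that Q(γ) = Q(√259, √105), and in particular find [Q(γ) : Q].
[Q(γ) : Q] = 4 (equivalently, Q(γ) = Q(√259, √105))

Obviously Q(γ) ⊆ Q(√259, √105), and [Q(√259, √105):Q] = 4 (since 259, 105 are distinct squarefree integers > 1 with 27195 not a perfect square). To show equality we compute the minimal polynomial of γ. From γ = √259 + √105: γ^2 = 259 + 2√(27195) + 105 = 364 + 2√(27195), so γ^2 - 364 = 2√(27195); squaring, (γ^2 - 364)^2 = 4·27195, i.e. γ^4 - 728γ^2 + 132496 - 108780 = 0, i.e. γ^4 - 728γ^2 + 23716 = 0. So γ is a root of x^4 - 728x^2 + 23716. This polynomial is irreducible over Q: it has no rational root (each ±√259 ± √105 is irrational), and any factorization into two quadratics over Q would force √(27195) ∈ Q (pairing opposite roots) or √259, √105 ∈ Q (other pairings), all impossible. Hence [Q(γ):Q] = 4 = [Q(√259, √105):Q], so Q(γ) = Q(√259, √105).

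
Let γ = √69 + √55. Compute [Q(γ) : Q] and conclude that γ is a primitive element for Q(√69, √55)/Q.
[Q(γ) : Q] = 4 (equivalently, Q(γ) = Q(√69, √55))

Obviously Q(γ) ⊆ Q(√69, √55), and [Q(√69, √55):Q] = 4 (since 69, 55 are distinct squarefree integers > 1 with 3795 not a perfect square). To show equality we compute the minimal polynomial of γ. From γ = √69 + √55: γ^2 = 69 + 2√(3795) + 55 = 124 + 2√(3795), so γ^2 - 124 = 2√(3795); squaring, (γ^2 - 124)^2 = 4·3795, i.e. γ^4 - 248γ^2 + 15376 - 15180 = 0, i.e. γ^4 - 248γ^2 + 196 = 0. So γ is a root of x^4 - 248x^2 + 196. This polynomial is irreducible over Q: it has no rational root (each ±√69 ± √55 is irrational), and any factorization into two quadratics over Q would force √(3795) ∈ Q (pairing opposite roots) or √69, √55 ∈ Q (other pairings), all impossible. Hence [Q(γ):Q] = 4 = [Q(√69, √55):Q], so Q(γ) = Q(√69, √55).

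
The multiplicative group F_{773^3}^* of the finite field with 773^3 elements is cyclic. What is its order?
|F_{773^3}^*| = 461889916

F_{773^3} has 773^3 = 461889917 elements; its multiplicative group consists of all nonzero elements, so |F_{773^3}^*| = 461889917 - 1 = 461889916. (It is cyclic since any finite subgroup of the multiplicative group of a field is cyclic.)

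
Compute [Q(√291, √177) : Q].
[Q(√291, √177) : Q] = 4

[Q(√291):Q] = 2 (min poly x^2 - 291, irreducible since 291 is squarefree > 1). For the top step, suppose √177 ∈ Q(√291), say √177 = c + d√291 with c, d ∈ Q. Squaring: 177 = c^2 + 291d^2 + 2cd√291. Since √291 ∉ Q this forces 2cd = 0. If d = 0 then √177 = c ∈ Q, contradicting 177 squarefree > 1. If c = 0 then 177 = 291d^2, so 291·177 = (291d)^2 is a perfect square in Q — but 291·177 = 51507 is not a perfect square (since 291 and 177 are distinct squarefree integers). Contradiction. Hence √177 ∉ Q(√291), so x^2 - 177 stays irreducible over Q(√291) and [Q(√291, √177) : Q(√291)] = 2. By the tower law, [Q(√291, √177) : Q] = 2 · 2 = 4.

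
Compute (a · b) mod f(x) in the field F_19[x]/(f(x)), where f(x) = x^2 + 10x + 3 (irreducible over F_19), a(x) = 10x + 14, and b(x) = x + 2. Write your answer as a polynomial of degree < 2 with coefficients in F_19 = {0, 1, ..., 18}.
a · b ≡ 10x + 17 (mod f(x))

Multiply in F_19[x]: a(x)·b(x) = (10x + 14)·(x + 2) = 10x^2 + 15x + 9. This has degree ≥ 2, so divide by f(x) over F_19: 10x^2 + 15x + 9 = (10)·(x^2 + 10x + 3) + (10x + 17). Hence a·b ≡ 10x + 17 (mod f). (F_19[x]/(f) is a field with 19^2 = 361 elements since f is irreducible of degree 2.)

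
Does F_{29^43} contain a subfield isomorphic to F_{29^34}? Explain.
No: F_{29^34} is not a subfield of F_{29^43}

F_{p^m} embeds in F_{p^n} iff m | n. Here 34 ∤ 43 (since 43 = 1·34 + 9 with remainder 9 ≠ 0), so F_{29^34} is not a subfield of F_{29^43}. Equivalently: if it were, the tower law would give 34 = [F_{29^34}:F_29] dividing [F_{29^43}:F_29] = 43, contradiction.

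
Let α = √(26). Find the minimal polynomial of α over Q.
m_α(x) = x^2 - 26

α satisfies α^2 - 26 = 0, so x^2 - 26 annihilates α. Since d = 26 is squarefree and ≠ 1, it is not a perfect square in Q, so x^2 - 26 has no rational root and is therefore irreducible over Q (a degree-2 polynomial over a field is irreducible iff it has no root). Hence m_α(x) = x^2 - 26.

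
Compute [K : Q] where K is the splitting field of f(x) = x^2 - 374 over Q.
[K : Q] = 2

f(x) = x^2 - 374 factors as (x - √374)(x + √374). The splitting field is K = Q(√374). Since 374 is squarefree and > 1, it is not a perfect square, so x^2 - 374 is irreducible over Q and [Q(√374) : Q] = 2. Hence [K : Q] = 2.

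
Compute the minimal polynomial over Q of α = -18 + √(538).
m_α(x) = x^2 + 36x - 214

From α + 18 = √(538), squaring gives (α + 18)^2 = 538, i.e. α^2 + 36α + 324 = 538, so α^2 + 36α - 214 = 0. The discriminant of x^2 + 36x - 214 is (36)^2 - 4·(-214) = 1296 + 856 = 2152, and 4·(538) is not a perfect square in Q since 538 is squarefree and ≠ 1. Hence x^2 + 36x - 214 is irreducible over Q and is the minimal polynomial of α.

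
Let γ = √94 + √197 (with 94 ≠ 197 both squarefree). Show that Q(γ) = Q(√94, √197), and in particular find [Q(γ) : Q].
[Q(γ) : Q] = 4 (equivalently, Q(γ) = Q(√94, √197))

Obviously Q(γ) ⊆ Q(√94, √197), and [Q(√94, √197):Q] = 4 (since 94, 197 are distinct squarefree integers > 1 with 18518 not a perfect square). To show equality we compute the minimal polynomial of γ. From γ = √94 + √197: γ^2 = 94 + 2√(18518) + 197 = 291 + 2√(18518), so γ^2 - 291 = 2√(18518); squaring, (γ^2 - 291)^2 = 4·18518, i.e. γ^4 - 582γ^2 + 84681 - 74072 = 0, i.e. γ^4 - 582γ^2 + 10609 = 0. So γ is a root of x^4 - 582x^2 + 10609. This polynomial is irreducible over Q: it has no rational root (each ±√94 ± √197 is irrational), and any factorization into two quadratics over Q would force √(18518) ∈ Q (pairing opposite roots) or √94, √197 ∈ Q (other pairings), all impossible. Hence [Q(γ):Q] = 4 = [Q(√94, √197):Q], so Q(γ) = Q(√94, √197).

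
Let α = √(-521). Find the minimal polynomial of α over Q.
m_α(x) = x^2 + 521

α satisfies α^2 + 521 = 0, so x^2 + 521 annihilates α. Since d = -521 is squarefree and ≠ 1, it is not a perfect square in Q, so x^2 + 521 has no rational root and is therefore irreducible over Q (a degree-2 polynomial over a field is irreducible iff it has no root). Hence m_α(x) = x^2 + 521.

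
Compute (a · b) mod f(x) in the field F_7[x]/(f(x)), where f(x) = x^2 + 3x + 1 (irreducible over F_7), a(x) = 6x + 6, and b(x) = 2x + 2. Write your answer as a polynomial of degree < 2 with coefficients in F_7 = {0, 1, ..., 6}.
a · b ≡ 2x (mod f(x))

Multiply in F_7[x]: a(x)·b(x) = (6x + 6)·(2x + 2) = 5x^2 + 3x + 5. This has degree ≥ 2, so divide by f(x) over F_7: 5x^2 + 3x + 5 = (5)·(x^2 + 3x + 1) + (2x). Hence a·b ≡ 2x (mod f). (F_7[x]/(f) is a field with 7^2 = 49 elements since f is irreducible of degree 2.)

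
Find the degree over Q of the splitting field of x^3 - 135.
[K : Q] = 6

The roots of x^3 - 135 are ∛135, ω∛135, ω^2∛135 where ω = e^(2πi/3) is a primitive cube root of unity, so K = Q(∛135, ω). Now [Q(∛135):Q] = 3 (since 135 is not a perfect cube, x^3 - 135 is irreducible) and [Q(ω):Q] = 2. Both 2 and 3 divide [K:Q], and [K:Q] ≤ 3·2 = 6, so [K:Q] = 6. (Equivalently: Q(∛135) ⊂ R but ω ∉ R, so [K : Q(∛135)] = 2.)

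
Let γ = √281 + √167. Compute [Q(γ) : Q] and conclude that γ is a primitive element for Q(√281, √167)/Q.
[Q(γ) : Q] = 4 (equivalently, Q(γ) = Q(√281, √167))

Obviously Q(γ) ⊆ Q(√281, √167), and [Q(√281, √167):Q] = 4 (since 281, 167 are distinct squarefree integers > 1 with 46927 not a perfect square). To show equality we compute the minimal polynomial of γ. From γ = √281 + √167: γ^2 = 281 + 2√(46927) + 167 = 448 + 2√(46927), so γ^2 - 448 = 2√(46927); squaring, (γ^2 - 448)^2 = 4·46927, i.e. γ^4 - 896γ^2 + 200704 - 187708 = 0, i.e. γ^4 - 896γ^2 + 12996 = 0. So γ is a root of x^4 - 896x^2 + 12996. This polynomial is irreducible over Q: it has no rational root (each ±√281 ± √167 is irrational), and any factorization into two quadratics over Q would force √(46927) ∈ Q (pairing opposite roots) or √281, √167 ∈ Q (other pairings), all impossible. Hence [Q(γ):Q] = 4 = [Q(√281, √167):Q], so Q(γ) = Q(√281, √167).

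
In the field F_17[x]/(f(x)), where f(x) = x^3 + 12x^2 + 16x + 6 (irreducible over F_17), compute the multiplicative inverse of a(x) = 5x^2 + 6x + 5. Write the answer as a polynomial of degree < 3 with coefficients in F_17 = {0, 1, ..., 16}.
a(x)^(-1) ≡ 5x + 3 (mod f(x))

Since f is irreducible over F_17, F_17[x]/(f) is a field and a(x) ≠ 0 has an inverse. Apply the extended Euclidean algorithm to f(x) and a(x) in F_17[x]: f(x) = (7x + 11)·a(x) + (2). The last nonzero remainder is the constant 2 = gcd(f, a) in F_17. Back-substituting through the division chain expresses 2 = s(x)·a(x) + t(x)·f(x) with s(x) ≡ 10x + 6 (mod f), so (10x + 6)·a(x) ≡ 2 (mod f). Multiplying by 2^(-1) ≡ 9 in F_17 gives a(x)^(-1) ≡ 9·(10x + 6) ≡ 5x + 3 (mod f). Check: (5x^2 + 6x + 5)·(5x + 3) = 8x^3 + 11x^2 + 9x + 15 ≡ 1 (mod x^3 + 12x^2 + 16x + 6).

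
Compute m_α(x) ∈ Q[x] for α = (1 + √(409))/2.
m_α(x) = x^2 - x - 102

From 2α - 1 = √(409), squaring gives (2α - 1)^2 = 409, i.e. 4α^2 - 4α + 1 = 409, so α^2 - α + (1 - 409)/4 = 0. Since 409 ≡ 1 (mod 4), (1 - 409)/4 = -102 ∈ Z. The polynomial x^2 - x - 102 has discriminant 1 - 4·(-102) = 409, which is not a perfect square in Q (d = 409 is squarefree and ≠ 1), so x^2 - x - 102 is irreducible over Q. It is the minimal polynomial of α.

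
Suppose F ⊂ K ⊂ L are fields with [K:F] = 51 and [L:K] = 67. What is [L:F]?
[L:F] = 3417

The tower law says that for any tower of field extensions F ⊂ K ⊂ L with finite degrees, [L:F] = [L:K] · [K:F]. Here this gives [L:F] = 67 · 51 = 3417.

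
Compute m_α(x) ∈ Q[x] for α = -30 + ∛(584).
m_α(x) = x^3 + 90x^2 + 2700x + 26416

Set β = α + 30 = ∛(584), so β^3 = 584. Then (α + 30)^3 - 584 = 0, i.e. α is a root of g(x) = (x + 30)^3 - 584 = x^3 + 90x^2 + 2700x + 26416. Since g(x) = h(x + 30) where h(x) = x^3 - 584, and h is irreducible over Q (because 584 is not a perfect cube, so h has no rational root, and a monic cubic with no rational root is irreducible), g is also irreducible (irreducibility is preserved under the substitution x → x + 30). Hence m_α(x) = x^3 + 90x^2 + 2700x + 26416.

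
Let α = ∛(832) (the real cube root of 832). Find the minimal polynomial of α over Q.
m_α(x) = x^3 - 832

α satisfies α^3 = 832, so x^3 - 832 annihilates α. By the rational root test, a rational root p/q (in lowest terms) of x^3 - 832 would satisfy p^3 = 832 q^3, forcing q = 1 and p^3 = 832; but 832 is not a perfect cube, contradiction. A monic cubic over Q with no rational root is irreducible (any nontrivial factorization would include a linear factor). Hence x^3 - 832 is the minimal polynomial of α, and in particular [Q(α):Q] = 3.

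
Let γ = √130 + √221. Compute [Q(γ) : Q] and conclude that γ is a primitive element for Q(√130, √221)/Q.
[Q(γ) : Q] = 4 (equivalently, Q(γ) = Q(√130, √221))

Obviously Q(γ) ⊆ Q(√130, √221), and [Q(√130, √221):Q] = 4 (since 130, 221 are distinct squarefree integers > 1 with 28730 not a perfect square). To show equality we compute the minimal polynomial of γ. From γ = √130 + √221: γ^2 = 130 + 2√(28730) + 221 = 351 + 2√(28730), so γ^2 - 351 = 2√(28730); squaring, (γ^2 - 351)^2 = 4·28730, i.e. γ^4 - 702γ^2 + 123201 - 114920 = 0, i.e. γ^4 - 702γ^2 + 8281 = 0. So γ is a root of x^4 - 702x^2 + 8281. This polynomial is irreducible over Q: it has no rational root (each ±√130 ± √221 is irrational), and any factorization into two quadratics over Q would force √(28730) ∈ Q (pairing opposite roots) or √130, √221 ∈ Q (other pairings), all impossible. Hence [Q(γ):Q] = 4 = [Q(√130, √221):Q], so Q(γ) = Q(√130, √221).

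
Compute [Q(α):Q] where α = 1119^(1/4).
[Q(α):Q] = 4

α is a root of x^4 - 1119. By Eisenstein's criterion at the prime p = 3 (which divides the constant term 1119 but p^2 = 9 does not, since 1119 is squarefree), x^4 - 1119 is irreducible over Q. Hence [Q(α):Q] = 4.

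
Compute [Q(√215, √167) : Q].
[Q(√215, √167) : Q] = 4

[Q(√215):Q] = 2 (min poly x^2 - 215, irreducible since 215 is squarefree > 1). For the top step, suppose √167 ∈ Q(√215), say √167 = c + d√215 with c, d ∈ Q. Squaring: 167 = c^2 + 215d^2 + 2cd√215. Since √215 ∉ Q this forces 2cd = 0. If d = 0 then √167 = c ∈ Q, contradicting 167 squarefree > 1. If c = 0 then 167 = 215d^2, so 215·167 = (215d)^2 is a perfect square in Q — but 215·167 = 35905 is not a perfect square (since 215 and 167 are distinct squarefree integers). Contradiction. Hence √167 ∉ Q(√215), so x^2 - 167 stays irreducible over Q(√215) and [Q(√215, √167) : Q(√215)] = 2. By the tower law, [Q(√215, √167) : Q] = 2 · 2 = 4.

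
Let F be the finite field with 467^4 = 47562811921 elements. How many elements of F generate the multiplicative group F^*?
There are φ(47562811920) = 11494490112 primitive elements

F_q^* is cyclic of order q - 1 = 47562811920. A cyclic group of order m has exactly φ(m) generators. Here m = 47562811920 = 2^4 · 3^2 · 5 · 13 · 113 · 193 · 233, so the number of primitive elements is φ(47562811920) = 11494490112.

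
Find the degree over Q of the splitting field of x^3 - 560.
[K : Q] = 6

The roots of x^3 - 560 are ∛560, ω∛560, ω^2∛560 where ω = e^(2πi/3) is a primitive cube root of unity, so K = Q(∛560, ω). Now [Q(∛560):Q] = 3 (since 560 is not a perfect cube, x^3 - 560 is irreducible) and [Q(ω):Q] = 2. Both 2 and 3 divide [K:Q], and [K:Q] ≤ 3·2 = 6, so [K:Q] = 6. (Equivalently: Q(∛560) ⊂ R but ω ∉ R, so [K : Q(∛560)] = 2.)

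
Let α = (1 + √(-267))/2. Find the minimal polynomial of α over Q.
m_α(x) = x^2 - x + 67

From 2α - 1 = √(-267), squaring gives (2α - 1)^2 = -267, i.e. 4α^2 - 4α + 1 = -267, so α^2 - α + (1 + 267)/4 = 0. Since -267 ≡ 1 (mod 4), (1 + 267)/4 = 67 ∈ Z. The polynomial x^2 - x + 67 has discriminant 1 - 4·(67) = -267, which is not a perfect square in Q (d = -267 is squarefree and ≠ 1), so x^2 - x + 67 is irreducible over Q. It is the minimal polynomial of α.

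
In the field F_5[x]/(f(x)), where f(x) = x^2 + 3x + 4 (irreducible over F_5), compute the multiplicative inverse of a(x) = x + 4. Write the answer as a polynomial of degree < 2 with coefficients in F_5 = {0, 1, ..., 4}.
a(x)^(-1) ≡ 3x + 2 (mod f(x))

Since f is irreducible over F_5, F_5[x]/(f) is a field and a(x) ≠ 0 has an inverse. Apply the extended Euclidean algorithm to f(x) and a(x) in F_5[x]: f(x) = (x + 4)·a(x) + (3). The last nonzero remainder is the constant 3 = gcd(f, a) in F_5. Back-substituting through the division chain expresses 3 = s(x)·a(x) + t(x)·f(x) with s(x) ≡ 4x + 1 (mod f), so (4x + 1)·a(x) ≡ 3 (mod f). Multiplying by 3^(-1) ≡ 2 in F_5 gives a(x)^(-1) ≡ 2·(4x + 1) ≡ 3x + 2 (mod f). Check: (x + 4)·(3x + 2) = 3x^2 + 4x + 3 ≡ 1 (mod x^2 + 3x + 4).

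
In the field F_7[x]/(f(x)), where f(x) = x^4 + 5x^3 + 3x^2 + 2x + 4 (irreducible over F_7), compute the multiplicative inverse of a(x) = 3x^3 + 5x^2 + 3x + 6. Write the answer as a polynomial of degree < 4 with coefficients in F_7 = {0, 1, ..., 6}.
a(x)^(-1) ≡ x^3 + 4x^2 + 3x + 3 (mod f(x))

Since f is irreducible over F_7, F_7[x]/(f) is a field and a(x) ≠ 0 has an inverse. Apply the extended Euclidean algorithm to f(x) and a(x) in F_7[x]: f(x) = (5x + 5)·a(x) + (5x^2 + 6x + 2);  a(x) = (2x)·(5x^2 + 6x + 2) + (6x + 6);  (5x^2 + 6x + 2) = (2x + 6)·(6x + 6) + (1). The last nonzero remainder is the constant 1 = gcd(f, a) in F_7. Back-substituting through the division chain expresses 1 = s(x)·a(x) + t(x)·f(x) with s(x) ≡ x^3 + 4x^2 + 3x + 3 (mod f), so a(x)^(-1) ≡ s(x) = x^3 + 4x^2 + 3x + 3 (mod f). Check: (3x^3 + 5x^2 + 3x + 6)·(x^3 + 4x^2 + 3x + 3) = 3x^6 + 3x^5 + 4x^4 + 6x^2 + 6x + 4 ≡ 1 (mod x^4 + 5x^3 + 3x^2 + 2x + 4).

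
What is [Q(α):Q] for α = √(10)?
[Q(α):Q] = 2

[Q(α):Q] equals the degree of the minimal polynomial of α. Here α^2 = 10 and x^2 - 10 is irreducible (d = 10 is squarefree, ≠ 1, hence not a square), so deg(m_α) = 2. Thus [Q(α):Q] = 2.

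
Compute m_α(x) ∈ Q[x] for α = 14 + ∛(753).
m_α(x) = x^3 - 42x^2 + 588x - 3497

Set β = α - 14 = ∛(753), so β^3 = 753. Then (α - 14)^3 - 753 = 0, i.e. α is a root of g(x) = (x - 14)^3 - 753 = x^3 - 42x^2 + 588x - 3497. Since g(x) = h(x - 14) where h(x) = x^3 - 753, and h is irreducible over Q (because 753 is not a perfect cube, so h has no rational root, and a monic cubic with no rational root is irreducible), g is also irreducible (irreducibility is preserved under the substitution x → x - 14). Hence m_α(x) = x^3 - 42x^2 + 588x - 3497.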